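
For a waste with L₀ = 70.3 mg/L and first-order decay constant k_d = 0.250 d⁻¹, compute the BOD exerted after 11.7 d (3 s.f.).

y ≈ 66.5 mg/L

y_t = L₀(1 − e^(−k_d t)) = 70.3 × (1 − e^(−0.250×11.7))
= 70.3 × (1 − 0.05366) = 70.3 × 0.9463 = 66.53 mg/L.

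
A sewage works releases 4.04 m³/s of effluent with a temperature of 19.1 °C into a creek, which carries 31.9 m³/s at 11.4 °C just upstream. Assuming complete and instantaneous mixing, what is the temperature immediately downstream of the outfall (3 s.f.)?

12.3 °C

Flow-weighted mixing: C = (Q_r C_r + Q_w C_w)/(Q_r + Q_w)
= (31.9×11.4 + 4.04×19.1)/(31.9 + 4.04) = 440.8/35.94 = 12.27 °C.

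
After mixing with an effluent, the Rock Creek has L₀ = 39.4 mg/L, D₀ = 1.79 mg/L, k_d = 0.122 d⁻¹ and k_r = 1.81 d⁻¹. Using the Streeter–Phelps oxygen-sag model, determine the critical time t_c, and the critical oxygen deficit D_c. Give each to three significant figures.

With k_r/k_d = 14.84 and 1 − D₀(k_r−k_d)/(k_d L₀) = 0.3714,
t_c = ln(14.84 × 0.3714) / (1.81 − 0.122) = ln(5.510) / 1.688 = 1.707/1.688 = 1.011 d.
L(t_c) = L₀ e^(−k_d t_c) = 39.4 × 0.8840 = 34.83 mg/L, and at the critical point k_r D_c = k_d L, so D_c = (0.122/1.81) × 34.83 = 2.348 mg/L.

t_c ≈ 1.01 d; D_c ≈ 2.35 mg/L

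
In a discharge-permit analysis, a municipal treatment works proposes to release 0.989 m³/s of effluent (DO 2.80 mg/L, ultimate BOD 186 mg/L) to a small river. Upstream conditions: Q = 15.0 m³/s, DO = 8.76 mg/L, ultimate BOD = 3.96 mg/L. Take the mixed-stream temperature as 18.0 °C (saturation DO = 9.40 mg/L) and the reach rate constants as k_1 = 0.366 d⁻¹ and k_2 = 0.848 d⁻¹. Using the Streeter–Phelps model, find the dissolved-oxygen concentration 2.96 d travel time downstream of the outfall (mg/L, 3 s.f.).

Mixed DO = (15.0×8.76 + 0.989×2.80)/(15.0+0.989) = 134.2/15.99 = 8.391 mg/L.
Mixed L₀ = (15.0×3.96 + 0.989×186)/(15.99) = 243.4/15.99 = 15.22 mg/L.
Initial deficit D₀ = C_s − DO₀ = 9.40 − 8.391 = 1.009 mg/L.
D(2.96) = [0.366×15.22/(0.848−0.366)](e^(−0.366×2.96) − e^(−0.848×2.96)) + 1.009 e^(−0.848×2.96)
= 11.56 × (0.3385 − 0.08126) + 1.009 × 0.08126 = 3.054 mg/L.
DO = 9.40 − 3.054 = 6.346 mg/L.

DO ≈ 6.35 mg/L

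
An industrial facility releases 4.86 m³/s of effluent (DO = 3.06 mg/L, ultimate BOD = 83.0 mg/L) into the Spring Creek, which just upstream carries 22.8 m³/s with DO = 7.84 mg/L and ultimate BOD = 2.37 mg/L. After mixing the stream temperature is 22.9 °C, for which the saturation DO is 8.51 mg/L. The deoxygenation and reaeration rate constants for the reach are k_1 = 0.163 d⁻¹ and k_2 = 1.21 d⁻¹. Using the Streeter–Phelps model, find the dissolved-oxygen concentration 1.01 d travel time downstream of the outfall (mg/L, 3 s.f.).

DO ≈ 6.64 mg/L

Mixed DO = (22.8×7.84 + 4.86×3.06)/(22.8+4.86) = 193.6/27.66 = 7.000 mg/L.
Mixed L₀ = (22.8×2.37 + 4.86×83.0)/(27.66) = 457.4/27.66 = 16.54 mg/L.
Initial deficit D₀ = C_s − DO₀ = 8.51 − 7.000 = 1.510 mg/L.
D(1.01) = [0.163×16.54/(1.21−0.163)](e^(−0.163×1.01) − e^(−1.21×1.01)) + 1.510 e^(−1.21×1.01)
= 2.575 × (0.8482 − 0.2946) + 1.510 × 0.2946 = 1.870 mg/L.
DO = 8.51 − 1.870 = 6.640 mg/L.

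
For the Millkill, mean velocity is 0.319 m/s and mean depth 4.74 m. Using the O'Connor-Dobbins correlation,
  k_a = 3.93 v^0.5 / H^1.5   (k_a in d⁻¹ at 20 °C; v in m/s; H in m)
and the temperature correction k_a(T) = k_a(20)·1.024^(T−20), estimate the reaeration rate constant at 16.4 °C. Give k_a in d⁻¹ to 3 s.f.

k_a ≈ 0.197 d⁻¹

k_a(20) = 3.93 × 0.319^0.5 / 4.74^1.5 = 3.93 × 0.5648 / 10.32 = 0.2151 d⁻¹.
k_a(16.4) = 0.2151 × 1.024^(16.4−20) = 0.2151 × 0.9182 = 0.1975 d⁻¹.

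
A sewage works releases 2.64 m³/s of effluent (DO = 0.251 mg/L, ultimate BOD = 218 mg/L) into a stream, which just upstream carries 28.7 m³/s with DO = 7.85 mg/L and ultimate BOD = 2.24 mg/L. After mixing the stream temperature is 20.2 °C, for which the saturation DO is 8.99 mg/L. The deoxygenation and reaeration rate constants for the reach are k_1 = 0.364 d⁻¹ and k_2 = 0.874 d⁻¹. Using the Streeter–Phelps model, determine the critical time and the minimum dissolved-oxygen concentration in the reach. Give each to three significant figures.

t_c ≈ 1.46 d; minimum DO ≈ 4.00 mg/L

Mixed DO = (28.7×7.85 + 2.64×0.251)/(28.7+2.64) = 226.0/31.34 = 7.210 mg/L.
Mixed L₀ = (28.7×2.24 + 2.64×218)/(31.34) = 639.8/31.34 = 20.42 mg/L.
Initial deficit D₀ = C_s − DO₀ = 8.99 − 7.210 = 1.780 mg/L.
t_c = (1/0.5100) ln[(0.874/0.364)(1 − 1.780×0.5100/(0.364×20.42))] = 1.961 × ln(2.108) = 1.462 d.
D_c = (0.364/0.874) × 20.42 × e^(−0.364×1.462) = 0.4165 × 20.42 × 0.5873 = 4.994 mg/L.
Minimum DO = 8.99 − 4.994 = 3.996 mg/L.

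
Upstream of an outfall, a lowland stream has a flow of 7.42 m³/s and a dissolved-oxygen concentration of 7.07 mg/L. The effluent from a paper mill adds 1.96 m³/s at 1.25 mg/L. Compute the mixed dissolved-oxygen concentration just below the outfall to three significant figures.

5.85 mg/L

Flow-weighted mixing: C = (Q_r C_r + Q_w C_w)/(Q_r + Q_w)
= (7.42×7.07 + 1.96×1.25)/(7.42 + 1.96) = 54.91/9.380 = 5.854 mg/L.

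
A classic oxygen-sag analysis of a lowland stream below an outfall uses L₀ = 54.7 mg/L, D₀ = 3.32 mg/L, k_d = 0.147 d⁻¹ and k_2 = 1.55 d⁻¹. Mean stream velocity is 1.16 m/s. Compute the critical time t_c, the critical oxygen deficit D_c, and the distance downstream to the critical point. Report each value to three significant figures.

At the critical point dD/dt = 0, so k_d L₀ e^(−k_d t) = k_2 D. Substituting D(t) from the Streeter–Phelps equation and solving for t gives
t_c = ln[(k_2/k_d)(1 − D₀(k_2−k_d)/(k_d L₀))] / (k_2−k_d).
Here k_2−k_d = 1.403 d⁻¹ and 1 − D₀(k_2−k_d)/(k_d L₀) = 1 − 3.32×1.403/(0.147×54.7) = 0.4207, so
t_c = ln(10.54 × 0.4207) / 1.403 = 1.490 / 1.403 = 1.062 d.
L(t_c) = L₀ e^(−k_d t_c) = 54.7 × 0.8555 = 46.79 mg/L, and at the critical point k_2 D_c = k_d L, so D_c = (0.147/1.55) × 46.79 = 4.438 mg/L.
x_c = v t_c = 1.16 m/s × 1.062 d × 86400 s/d = 106400 m ≈ 106 km.

t_c ≈ 1.06 d; D_c ≈ 4.44 mg/L; x_c ≈ 106 km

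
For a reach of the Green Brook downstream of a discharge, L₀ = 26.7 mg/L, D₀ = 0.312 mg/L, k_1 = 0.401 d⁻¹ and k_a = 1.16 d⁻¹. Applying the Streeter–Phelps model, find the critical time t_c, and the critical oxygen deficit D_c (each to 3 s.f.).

t_c ≈ 1.37 d; D_c ≈ 5.33 mg/L

At the critical point dD/dt = 0, so k_1 L₀ e^(−k_1 t) = k_a D. Substituting D(t) from the Streeter–Phelps equation and solving for t gives
t_c = ln[(k_a/k_1)(1 − D₀(k_a−k_1)/(k_1 L₀))] / (k_a−k_1).
Here k_a−k_1 = 0.7590 d⁻¹ and 1 − D₀(k_a−k_1)/(k_1 L₀) = 1 − 0.312×0.7590/(0.401×26.7) = 0.9779, so
t_c = ln(2.893 × 0.9779) / 0.7590 = 1.040 / 0.7590 = 1.370 d.
L(t_c) = L₀ e^(−k_1 t_c) = 26.7 × 0.5773 = 15.41 mg/L, and at the critical point k_a D_c = k_1 L, so D_c = (0.401/1.16) × 15.41 = 5.329 mg/L.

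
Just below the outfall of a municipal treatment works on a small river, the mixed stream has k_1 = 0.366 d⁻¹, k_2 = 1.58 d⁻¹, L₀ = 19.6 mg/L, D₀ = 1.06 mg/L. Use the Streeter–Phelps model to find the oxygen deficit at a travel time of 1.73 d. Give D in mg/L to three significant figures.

D ≈ 2.82 mg/L

k_1 L₀/(k_2−k_1) = 0.366×19.6/(1.58−0.366) = 7.174/1.214 = 5.909 mg/L.
e^(−k_1 t) = e^(−0.366×1.730) = 0.5309; e^(−k_2 t) = e^(−1.58×1.730) = 0.06500.
D = 5.909 × (0.5309 − 0.06500) + 1.06 × 0.06500 = 2.753 + 0.06890 = 2.822 mg/L.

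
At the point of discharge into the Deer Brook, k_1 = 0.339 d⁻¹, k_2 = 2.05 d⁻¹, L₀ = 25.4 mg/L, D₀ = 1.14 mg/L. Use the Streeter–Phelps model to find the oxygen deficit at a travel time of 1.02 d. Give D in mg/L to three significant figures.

k_1 L₀/(k_2−k_1) = 0.339×25.4/(2.05−0.339) = 8.611/1.711 = 5.032 mg/L.
e^(−k_1 t) = e^(−0.339×1.020) = 0.7077; e^(−k_2 t) = e^(−2.05×1.020) = 0.1236.
D = 5.032 × (0.7077 − 0.1236) + 1.14 × 0.1236 = 2.940 + 0.1409 = 3.080 mg/L.

D ≈ 3.08 mg/L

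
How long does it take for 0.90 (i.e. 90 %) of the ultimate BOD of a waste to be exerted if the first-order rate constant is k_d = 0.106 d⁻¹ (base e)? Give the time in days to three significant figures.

y/L₀ = 1 − e^(−k_d t) = 0.90 ⇒ e^(−k_d t) = 0.100
t = −ln(0.100) / 0.106 = 2.303 / 0.106 = 21.72 d.

t ≈ 21.7 d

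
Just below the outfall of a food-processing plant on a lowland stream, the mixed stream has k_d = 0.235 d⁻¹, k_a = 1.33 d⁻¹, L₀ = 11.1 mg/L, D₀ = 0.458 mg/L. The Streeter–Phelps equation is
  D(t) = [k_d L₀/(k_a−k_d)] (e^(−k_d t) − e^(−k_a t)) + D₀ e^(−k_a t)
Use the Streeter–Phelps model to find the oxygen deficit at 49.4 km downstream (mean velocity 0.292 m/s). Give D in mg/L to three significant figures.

D ≈ 1.36 mg/L

Travel time t = x/v = 49.4 km / (0.292 m/s) = 49400 m / 0.292 m/s = 169200 s = 1.958 d.
k_d L₀/(k_a−k_d) = 0.235×11.1/(1.33−0.235) = 2.608/1.095 = 2.382 mg/L.
e^(−k_d t) = e^(−0.235×1.958) = 0.6312; e^(−k_a t) = e^(−1.33×1.958) = 0.07396.
D = 2.382 × (0.6312 − 0.07396) + 0.458 × 0.07396 = 1.327 + 0.03387 = 1.361 mg/L.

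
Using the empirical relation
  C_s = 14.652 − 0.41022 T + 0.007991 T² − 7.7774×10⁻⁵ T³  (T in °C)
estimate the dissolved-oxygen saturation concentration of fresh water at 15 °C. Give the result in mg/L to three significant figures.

C_s = 14.652 − 0.41022×15 + 0.007991×15² − 7.7774×10⁻⁵×15³ = 10.03 mg/L.

C_s ≈ 10.0 mg/L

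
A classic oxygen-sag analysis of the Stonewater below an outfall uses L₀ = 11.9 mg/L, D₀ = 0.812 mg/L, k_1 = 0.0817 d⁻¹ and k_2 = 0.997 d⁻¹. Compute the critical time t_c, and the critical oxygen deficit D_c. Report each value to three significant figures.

t_c ≈ 1.15 d; D_c ≈ 0.887 mg/L

At the critical point dD/dt = 0, so k_1 L₀ e^(−k_1 t) = k_2 D. Substituting D(t) from the Streeter–Phelps equation and solving for t gives
t_c = ln[(k_2/k_1)(1 − D₀(k_2−k_1)/(k_1 L₀))] / (k_2−k_1).
Here k_2−k_1 = 0.9153 d⁻¹ and 1 − D₀(k_2−k_1)/(k_1 L₀) = 1 − 0.812×0.9153/(0.0817×11.9) = 0.2355, so
t_c = ln(12.20 × 0.2355) / 0.9153 = 1.056 / 0.9153 = 1.154 d.
D_c = (k_1/k_2) L₀ e^(−k_1 t_c) = (0.0817/0.997) × 11.9 × e^(−0.0817×1.154) = 0.08195 × 11.9 × 0.9101 = 0.8874 mg/L.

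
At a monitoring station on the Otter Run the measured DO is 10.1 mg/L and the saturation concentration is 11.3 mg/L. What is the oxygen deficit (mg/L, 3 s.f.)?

D = C_s − C = 11.3 − 10.1 = 1.20 mg/L.

D ≈ 1.20 mg/L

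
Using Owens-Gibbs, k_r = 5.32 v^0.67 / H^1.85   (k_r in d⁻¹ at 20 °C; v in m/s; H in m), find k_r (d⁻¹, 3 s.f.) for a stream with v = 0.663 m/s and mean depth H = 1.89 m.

k_r = 5.32 × 0.663^0.67 / 1.89^1.85 = 5.32 × 0.7593 / 3.247 = 1.244 d⁻¹.

k_r ≈ 1.24 d⁻¹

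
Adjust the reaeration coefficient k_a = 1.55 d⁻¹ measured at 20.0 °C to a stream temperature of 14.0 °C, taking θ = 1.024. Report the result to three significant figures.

k_a(T₂) = k_a(T₁) · θ^(T₂−T₁) = 1.55 × 1.024^(14.0−20.0)
= 1.55 × 1.024^-6.00 = 1.55 × 0.8674 = 1.344 d⁻¹.

k_a ≈ 1.34 d⁻¹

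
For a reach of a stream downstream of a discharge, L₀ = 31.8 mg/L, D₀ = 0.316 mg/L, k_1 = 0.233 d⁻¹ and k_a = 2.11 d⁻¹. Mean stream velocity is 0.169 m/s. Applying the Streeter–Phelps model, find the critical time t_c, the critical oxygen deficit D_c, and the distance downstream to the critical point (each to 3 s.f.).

t_c ≈ 1.13 d; D_c ≈ 2.70 mg/L; x_c ≈ 16.5 km

At the critical point dD/dt = 0, so k_1 L₀ e^(−k_1 t) = k_a D. Substituting D(t) from the Streeter–Phelps equation and solving for t gives
t_c = ln[(k_a/k_1)(1 − D₀(k_a−k_1)/(k_1 L₀))] / (k_a−k_1).
Here k_a−k_1 = 1.877 d⁻¹ and 1 − D₀(k_a−k_1)/(k_1 L₀) = 1 − 0.316×1.877/(0.233×31.8) = 0.9199, so
t_c = ln(9.056 × 0.9199) / 1.877 = 2.120 / 1.877 = 1.129 d.
D_c = (k_1/k_a) L₀ e^(−k_1 t_c) = (0.233/2.11) × 31.8 × e^(−0.233×1.129) = 0.1104 × 31.8 × 0.7686 = 2.699 mg/L.
x_c = v t_c = 0.169 m/s × 1.129 d × 86400 s/d = 16490 m ≈ 16.5 km.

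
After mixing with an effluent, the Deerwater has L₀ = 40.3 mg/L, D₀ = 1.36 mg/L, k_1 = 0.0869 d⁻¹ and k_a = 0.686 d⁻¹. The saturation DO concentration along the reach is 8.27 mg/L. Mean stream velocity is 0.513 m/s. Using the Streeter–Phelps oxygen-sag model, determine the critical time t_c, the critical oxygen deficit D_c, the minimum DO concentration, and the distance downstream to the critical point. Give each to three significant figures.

With k_a/k_1 = 7.894 and 1 − D₀(k_a−k_1)/(k_1 L₀) = 0.7673,
t_c = ln(7.894 × 0.7673) / (0.686 − 0.0869) = ln(6.058) / 0.5991 = 1.801/0.5991 = 3.007 d.
D_c = (k_1/k_a) L₀ e^(−k_1 t_c) = (0.0869/0.686) × 40.3 × e^(−0.0869×3.007) = 0.1267 × 40.3 × 0.7701 = 3.931 mg/L.
Minimum DO = C_s − D_c = 8.27 − 3.931 = 4.339 mg/L.
x_c = v t_c = 0.513 m/s × 3.007 d × 86400 s/d = 133300 m ≈ 133 km.

t_c ≈ 3.01 d; D_c ≈ 3.93 mg/L; min DO ≈ 4.34 mg/L; x_c ≈ 133 km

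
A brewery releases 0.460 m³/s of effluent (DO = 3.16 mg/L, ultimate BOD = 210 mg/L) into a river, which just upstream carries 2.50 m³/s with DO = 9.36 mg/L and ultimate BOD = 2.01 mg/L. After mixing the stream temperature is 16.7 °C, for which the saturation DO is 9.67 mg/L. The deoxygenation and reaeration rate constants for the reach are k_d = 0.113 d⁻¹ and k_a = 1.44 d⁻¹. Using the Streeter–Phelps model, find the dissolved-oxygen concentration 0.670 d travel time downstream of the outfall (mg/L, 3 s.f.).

DO ≈ 7.59 mg/L

Mixed DO = (2.50×9.36 + 0.460×3.16)/(2.50+0.460) = 24.85/2.960 = 8.396 mg/L.
Mixed L₀ = (2.50×2.01 + 0.460×210)/(2.960) = 101.6/2.960 = 34.33 mg/L.
Initial deficit D₀ = C_s − DO₀ = 9.67 − 8.396 = 1.274 mg/L.
D(0.670) = [0.113×34.33/(1.44−0.113)](e^(−0.113×0.670) − e^(−1.44×0.670)) + 1.274 e^(−1.44×0.670)
= 2.924 × (0.9271 − 0.3811) + 1.274 × 0.3811 = 2.082 mg/L.
DO = 9.67 − 2.082 = 7.588 mg/L.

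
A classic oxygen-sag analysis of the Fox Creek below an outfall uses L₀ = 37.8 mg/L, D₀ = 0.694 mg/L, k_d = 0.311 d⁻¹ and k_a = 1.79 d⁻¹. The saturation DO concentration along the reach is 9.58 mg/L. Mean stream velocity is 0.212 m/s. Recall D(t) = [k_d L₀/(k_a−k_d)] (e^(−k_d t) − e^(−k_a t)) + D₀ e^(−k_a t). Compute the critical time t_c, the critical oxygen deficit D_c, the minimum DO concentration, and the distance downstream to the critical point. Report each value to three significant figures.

With k_a/k_d = 5.756 and 1 − D₀(k_a−k_d)/(k_d L₀) = 0.9127,
t_c = ln(5.756 × 0.9127) / (1.79 − 0.311) = ln(5.253) / 1.479 = 1.659/1.479 = 1.122 d.
L(t_c) = L₀ e^(−k_d t_c) = 37.8 × 0.7055 = 26.67 mg/L, and at the critical point k_a D_c = k_d L, so D_c = (0.311/1.79) × 26.67 = 4.634 mg/L.
Minimum DO = C_s − D_c = 9.58 − 4.634 = 4.946 mg/L.
x_c = v t_c = 0.212 m/s × 1.122 d × 86400 s/d = 20540 m ≈ 20.5 km.

t_c ≈ 1.12 d; D_c ≈ 4.63 mg/L; min DO ≈ 4.95 mg/L; x_c ≈ 20.5 km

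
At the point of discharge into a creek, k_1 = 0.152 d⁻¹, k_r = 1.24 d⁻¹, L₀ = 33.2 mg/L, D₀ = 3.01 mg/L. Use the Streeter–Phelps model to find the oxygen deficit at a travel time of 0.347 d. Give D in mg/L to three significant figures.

k_1 L₀/(k_r−k_1) = 0.152×33.2/(1.24−0.152) = 5.046/1.088 = 4.638 mg/L.
e^(−k_1 t) = e^(−0.152×0.3470) = 0.9486; e^(−k_r t) = e^(−1.24×0.3470) = 0.6503.
D = 4.638 × (0.9486 − 0.6503) + 3.01 × 0.6503 = 1.384 + 1.957 = 3.341 mg/L.

D ≈ 3.34 mg/L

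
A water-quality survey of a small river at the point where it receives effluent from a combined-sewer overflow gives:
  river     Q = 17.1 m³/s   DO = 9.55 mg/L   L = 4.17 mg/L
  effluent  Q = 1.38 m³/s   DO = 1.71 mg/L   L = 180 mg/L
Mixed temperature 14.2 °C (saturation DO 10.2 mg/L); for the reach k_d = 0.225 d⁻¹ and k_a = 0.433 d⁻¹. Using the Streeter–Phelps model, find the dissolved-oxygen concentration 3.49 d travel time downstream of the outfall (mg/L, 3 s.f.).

DO ≈ 5.52 mg/L

Mixed DO = (17.1×9.55 + 1.38×1.71)/(17.1+1.38) = 165.7/18.48 = 8.965 mg/L.
Mixed L₀ = (17.1×4.17 + 1.38×180)/(18.48) = 319.7/18.48 = 17.30 mg/L.
Initial deficit D₀ = C_s − DO₀ = 10.2 − 8.965 = 1.235 mg/L.
D(3.49) = [0.225×17.30/(0.433−0.225)](e^(−0.225×3.49) − e^(−0.433×3.49)) + 1.235 e^(−0.433×3.49)
= 18.71 × (0.4560 − 0.2207) + 1.235 × 0.2207 = 4.677 mg/L.
DO = 10.2 − 4.677 = 5.523 mg/L.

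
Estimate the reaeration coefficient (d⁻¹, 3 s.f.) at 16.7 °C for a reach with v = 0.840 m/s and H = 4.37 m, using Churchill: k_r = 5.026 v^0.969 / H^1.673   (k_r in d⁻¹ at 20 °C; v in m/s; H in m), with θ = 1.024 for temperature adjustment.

k_r(20) = 5.026 × 0.840^0.969 / 4.37^1.673 = 5.026 × 0.8446 / 11.79 = 0.3600 d⁻¹.
k_r(16.7) = 0.3600 × 1.024^(16.7−20) = 0.3600 × 0.9247 = 0.3329 d⁻¹.

k_r ≈ 0.333 d⁻¹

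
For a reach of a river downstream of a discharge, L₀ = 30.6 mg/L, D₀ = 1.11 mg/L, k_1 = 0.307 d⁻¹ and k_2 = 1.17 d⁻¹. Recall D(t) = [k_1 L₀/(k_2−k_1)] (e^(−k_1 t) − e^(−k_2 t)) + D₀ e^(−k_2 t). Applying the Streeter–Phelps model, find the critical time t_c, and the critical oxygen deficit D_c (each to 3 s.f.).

With k_2/k_1 = 3.811 and 1 − D₀(k_2−k_1)/(k_1 L₀) = 0.8980,
t_c = ln(3.811 × 0.8980) / (1.17 − 0.307) = ln(3.422) / 0.8630 = 1.230/0.8630 = 1.426 d.
L(t_c) = L₀ e^(−k_1 t_c) = 30.6 × 0.6455 = 19.75 mg/L, and at the critical point k_2 D_c = k_1 L, so D_c = (0.307/1.17) × 19.75 = 5.183 mg/L.

t_c ≈ 1.43 d; D_c ≈ 5.18 mg/L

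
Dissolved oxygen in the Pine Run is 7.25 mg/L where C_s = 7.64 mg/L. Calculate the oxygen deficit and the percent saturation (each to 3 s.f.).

D = C_s − C = 7.64 − 7.25 = 0.390 mg/L.
% saturation = 7.25/7.64 × 100 = 94.9 %.

D ≈ 0.390 mg/L; 94.9 % saturation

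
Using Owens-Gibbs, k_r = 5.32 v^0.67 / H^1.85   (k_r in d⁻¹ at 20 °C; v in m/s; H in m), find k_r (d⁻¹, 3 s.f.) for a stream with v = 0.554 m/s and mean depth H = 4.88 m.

k_r ≈ 0.191 d⁻¹

k_r = 5.32 × 0.554^0.67 / 4.88^1.85 = 5.32 × 0.6732 / 18.77 = 0.1908 d⁻¹.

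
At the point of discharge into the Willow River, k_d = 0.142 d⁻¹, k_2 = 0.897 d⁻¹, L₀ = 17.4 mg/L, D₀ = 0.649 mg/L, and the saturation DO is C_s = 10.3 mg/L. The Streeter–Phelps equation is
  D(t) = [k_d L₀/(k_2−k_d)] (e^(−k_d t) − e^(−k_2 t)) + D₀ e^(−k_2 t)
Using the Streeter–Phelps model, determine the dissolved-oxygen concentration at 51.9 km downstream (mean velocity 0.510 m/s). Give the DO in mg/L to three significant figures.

DO ≈ 8.44 mg/L

Travel time t = x/v = 51.9 km / (0.510 m/s) = 51900 m / 0.510 m/s = 101800 s = 1.178 d.
k_d L₀/(k_2−k_d) = 0.142×17.4/(0.897−0.142) = 2.471/0.7550 = 3.273 mg/L.
e^(−k_d t) = e^(−0.142×1.178) = 0.8460; e^(−k_2 t) = e^(−0.897×1.178) = 0.3477.
D = 3.273 × (0.8460 − 0.3477) + 0.649 × 0.3477 = 1.631 + 0.2256 = 1.856 mg/L.
DO = C_s − D = 10.3 − 1.856 = 8.444 mg/L.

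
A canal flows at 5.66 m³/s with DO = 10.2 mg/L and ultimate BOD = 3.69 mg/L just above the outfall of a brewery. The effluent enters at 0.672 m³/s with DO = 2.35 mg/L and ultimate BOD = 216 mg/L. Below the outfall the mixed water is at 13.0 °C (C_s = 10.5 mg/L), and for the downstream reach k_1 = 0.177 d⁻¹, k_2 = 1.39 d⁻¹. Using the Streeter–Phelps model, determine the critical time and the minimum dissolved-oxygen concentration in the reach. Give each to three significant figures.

t_c ≈ 1.41 d; minimum DO ≈ 7.90 mg/L

Mixed DO = (5.66×10.2 + 0.672×2.35)/(5.66+0.672) = 59.31/6.332 = 9.367 mg/L.
Mixed L₀ = (5.66×3.69 + 0.672×216)/(6.332) = 166.0/6.332 = 26.22 mg/L.
Initial deficit D₀ = C_s − DO₀ = 10.5 − 9.367 = 1.133 mg/L.
t_c = (1/1.213) ln[(1.39/0.177)(1 − 1.133×1.213/(0.177×26.22))] = 0.8244 × ln(5.528) = 1.410 d.
D_c = (0.177/1.39) × 26.22 × e^(−0.177×1.410) = 0.1273 × 26.22 × 0.7792 = 2.602 mg/L.
Minimum DO = 10.5 − 2.602 = 7.898 mg/L.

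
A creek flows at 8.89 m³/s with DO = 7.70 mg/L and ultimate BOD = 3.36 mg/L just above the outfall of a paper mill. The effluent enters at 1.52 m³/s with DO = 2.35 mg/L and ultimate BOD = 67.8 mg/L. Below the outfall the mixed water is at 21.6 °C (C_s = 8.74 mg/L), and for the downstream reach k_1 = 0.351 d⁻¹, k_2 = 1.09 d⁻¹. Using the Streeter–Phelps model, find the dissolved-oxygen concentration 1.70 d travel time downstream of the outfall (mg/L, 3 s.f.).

DO ≈ 6.07 mg/L

Mixed DO = (8.89×7.70 + 1.52×2.35)/(8.89+1.52) = 72.03/10.41 = 6.919 mg/L.
Mixed L₀ = (8.89×3.36 + 1.52×67.8)/(10.41) = 132.9/10.41 = 12.77 mg/L.
Initial deficit D₀ = C_s − DO₀ = 8.74 − 6.919 = 1.821 mg/L.
D(1.70) = [0.351×12.77/(1.09−0.351)](e^(−0.351×1.70) − e^(−1.09×1.70)) + 1.821 e^(−1.09×1.70)
= 6.065 × (0.5506 − 0.1568) + 1.821 × 0.1568 = 2.674 mg/L.
DO = 8.74 − 2.674 = 6.066 mg/L.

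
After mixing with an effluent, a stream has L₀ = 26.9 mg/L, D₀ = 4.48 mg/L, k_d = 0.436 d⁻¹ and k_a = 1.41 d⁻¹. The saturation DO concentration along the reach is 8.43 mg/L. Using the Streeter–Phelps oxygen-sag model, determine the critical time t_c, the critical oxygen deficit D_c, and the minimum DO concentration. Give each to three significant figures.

With k_a/k_d = 3.234 and 1 − D₀(k_a−k_d)/(k_d L₀) = 0.6280,
t_c = ln(3.234 × 0.6280) / (1.41 − 0.436) = ln(2.031) / 0.9740 = 0.7084/0.9740 = 0.7273 d.
D_c = (k_d/k_a) L₀ e^(−k_d t_c) = (0.436/1.41) × 26.9 × e^(−0.436×0.7273) = 0.3092 × 26.9 × 0.7282 = 6.058 mg/L.
Minimum DO = C_s − D_c = 8.43 − 6.058 = 2.372 mg/L.

t_c ≈ 0.727 d; D_c ≈ 6.06 mg/L; min DO ≈ 2.37 mg/L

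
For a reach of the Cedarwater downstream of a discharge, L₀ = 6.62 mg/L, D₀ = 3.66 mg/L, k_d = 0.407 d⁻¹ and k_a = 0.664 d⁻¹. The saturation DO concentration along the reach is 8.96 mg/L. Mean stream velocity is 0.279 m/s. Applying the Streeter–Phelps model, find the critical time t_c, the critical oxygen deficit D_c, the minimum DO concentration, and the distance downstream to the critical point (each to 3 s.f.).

t_c ≈ 0.234 d; D_c ≈ 3.69 mg/L; min DO ≈ 5.27 mg/L; x_c ≈ 5.63 km

At the critical point dD/dt = 0, so k_d L₀ e^(−k_d t) = k_a D. Substituting D(t) from the Streeter–Phelps equation and solving for t gives
t_c = ln[(k_a/k_d)(1 − D₀(k_a−k_d)/(k_d L₀))] / (k_a−k_d).
Here k_a−k_d = 0.2570 d⁻¹ and 1 − D₀(k_a−k_d)/(k_d L₀) = 1 − 3.66×0.2570/(0.407×6.62) = 0.6509, so
t_c = ln(1.631 × 0.6509) / 0.2570 = 0.06005 / 0.2570 = 0.2337 d.
D_c = (k_d/k_a) L₀ e^(−k_d t_c) = (0.407/0.664) × 6.62 × e^(−0.407×0.2337) = 0.6130 × 6.62 × 0.9093 = 3.690 mg/L.
Minimum DO = C_s − D_c = 8.96 − 3.690 = 5.270 mg/L.
x_c = v t_c = 0.279 m/s × 0.2337 d × 86400 s/d = 5633 m ≈ 5.63 km.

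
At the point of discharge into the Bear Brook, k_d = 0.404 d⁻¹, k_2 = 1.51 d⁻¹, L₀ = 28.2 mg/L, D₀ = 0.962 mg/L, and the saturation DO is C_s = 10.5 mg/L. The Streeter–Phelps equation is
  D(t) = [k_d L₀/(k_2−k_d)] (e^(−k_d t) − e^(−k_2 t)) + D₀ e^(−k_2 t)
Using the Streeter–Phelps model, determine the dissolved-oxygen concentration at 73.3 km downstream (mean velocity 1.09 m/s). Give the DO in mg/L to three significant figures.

Travel time t = x/v = 73.3 km / (1.09 m/s) = 73300 m / 1.09 m/s = 67250 s = 0.7783 d.
k_d L₀/(k_2−k_d) = 0.404×28.2/(1.51−0.404) = 11.39/1.106 = 10.30 mg/L.
e^(−k_d t) = e^(−0.404×0.7783) = 0.7302; e^(−k_2 t) = e^(−1.51×0.7783) = 0.3087.
D = 10.30 × (0.7302 − 0.3087) + 0.962 × 0.3087 = 4.341 + 0.2970 = 4.638 mg/L.
DO = C_s − D = 10.5 − 4.638 = 5.862 mg/L.

DO ≈ 5.86 mg/L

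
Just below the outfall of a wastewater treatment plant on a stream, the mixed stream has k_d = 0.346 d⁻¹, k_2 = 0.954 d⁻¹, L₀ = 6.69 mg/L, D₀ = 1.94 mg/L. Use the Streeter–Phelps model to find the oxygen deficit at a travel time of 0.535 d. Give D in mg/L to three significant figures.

k_d L₀/(k_2−k_d) = 0.346×6.69/(0.954−0.346) = 2.315/0.6080 = 3.807 mg/L.
e^(−k_d t) = e^(−0.346×0.5350) = 0.8310; e^(−k_2 t) = e^(−0.954×0.5350) = 0.6003.
D = 3.807 × (0.8310 − 0.6003) + 1.94 × 0.6003 = 0.8785 + 1.165 = 2.043 mg/L.

D ≈ 2.04 mg/L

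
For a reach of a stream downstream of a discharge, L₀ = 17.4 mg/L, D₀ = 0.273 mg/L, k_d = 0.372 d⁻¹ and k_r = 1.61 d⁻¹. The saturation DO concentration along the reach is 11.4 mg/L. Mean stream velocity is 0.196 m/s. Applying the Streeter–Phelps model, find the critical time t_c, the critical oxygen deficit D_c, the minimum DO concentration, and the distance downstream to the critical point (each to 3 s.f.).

With k_r/k_d = 4.328 and 1 − D₀(k_r−k_d)/(k_d L₀) = 0.9478,
t_c = ln(4.328 × 0.9478) / (1.61 − 0.372) = ln(4.102) / 1.238 = 1.411/1.238 = 1.140 d.
D_c = (k_d/k_r) L₀ e^(−k_d t_c) = (0.372/1.61) × 17.4 × e^(−0.372×1.140) = 0.2311 × 17.4 × 0.6543 = 2.631 mg/L.
Minimum DO = C_s − D_c = 11.4 − 2.631 = 8.769 mg/L.
x_c = v t_c = 0.196 m/s × 1.140 d × 86400 s/d = 19310 m ≈ 19.3 km.

t_c ≈ 1.14 d; D_c ≈ 2.63 mg/L; min DO ≈ 8.77 mg/L; x_c ≈ 19.3 km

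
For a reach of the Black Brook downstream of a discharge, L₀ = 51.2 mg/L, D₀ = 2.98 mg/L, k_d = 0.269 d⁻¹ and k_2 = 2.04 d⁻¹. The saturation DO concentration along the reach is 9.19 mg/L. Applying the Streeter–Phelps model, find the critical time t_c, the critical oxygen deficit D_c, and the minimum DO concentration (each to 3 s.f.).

t_c = [1/(k_2−k_d)] ln[(k_2/k_d)(1 − D₀(k_2−k_d)/(k_d L₀))]
= [1/(2.04−0.269)] ln[(2.04/0.269)(1 − 2.98×1.771/(0.269×51.2))]
= (1/1.771) ln[7.584 × 0.6168] = 0.5647 × ln(4.678) = 0.5647 × 1.543 = 0.8711 d.
L(t_c) = L₀ e^(−k_d t_c) = 51.2 × 0.7911 = 40.50 mg/L, and at the critical point k_2 D_c = k_d L, so D_c = (0.269/2.04) × 40.50 = 5.341 mg/L.
Minimum DO = C_s − D_c = 9.19 − 5.341 = 3.849 mg/L.

t_c ≈ 0.871 d; D_c ≈ 5.34 mg/L; min DO ≈ 3.85 mg/L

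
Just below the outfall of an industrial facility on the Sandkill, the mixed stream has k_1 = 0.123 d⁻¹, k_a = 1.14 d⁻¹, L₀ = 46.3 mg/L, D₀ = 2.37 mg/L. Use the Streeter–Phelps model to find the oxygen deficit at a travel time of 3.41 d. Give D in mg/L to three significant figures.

k_1 L₀/(k_a−k_1) = 0.123×46.3/(1.14−0.123) = 5.695/1.017 = 5.600 mg/L.
e^(−k_1 t) = e^(−0.123×3.410) = 0.6574; e^(−k_a t) = e^(−1.14×3.410) = 0.02050.
D = 5.600 × (0.6574 − 0.02050) + 2.37 × 0.02050 = 3.567 + 0.04858 = 3.615 mg/L.

D ≈ 3.62 mg/L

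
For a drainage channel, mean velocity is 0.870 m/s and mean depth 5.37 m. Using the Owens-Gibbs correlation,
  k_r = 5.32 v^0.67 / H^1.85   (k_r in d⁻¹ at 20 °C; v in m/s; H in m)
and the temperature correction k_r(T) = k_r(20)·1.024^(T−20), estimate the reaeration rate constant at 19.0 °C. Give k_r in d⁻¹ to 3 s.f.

k_r ≈ 0.211 d⁻¹

k_r(20) = 5.32 × 0.870^0.67 / 5.37^1.85 = 5.32 × 0.9109 / 22.41 = 0.2162 d⁻¹.
k_r(19.0) = 0.2162 × 1.024^(19.0−20) = 0.2162 × 0.9766 = 0.2112 d⁻¹.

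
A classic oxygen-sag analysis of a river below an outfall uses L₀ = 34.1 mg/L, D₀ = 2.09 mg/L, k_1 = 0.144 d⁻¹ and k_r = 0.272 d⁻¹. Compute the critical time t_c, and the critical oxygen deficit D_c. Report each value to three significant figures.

t_c ≈ 4.53 d; D_c ≈ 9.40 mg/L

At the critical point dD/dt = 0, so k_1 L₀ e^(−k_1 t) = k_r D. Substituting D(t) from the Streeter–Phelps equation and solving for t gives
t_c = ln[(k_r/k_1)(1 − D₀(k_r−k_1)/(k_1 L₀))] / (k_r−k_1).
Here k_r−k_1 = 0.1280 d⁻¹ and 1 − D₀(k_r−k_1)/(k_1 L₀) = 1 − 2.09×0.1280/(0.144×34.1) = 0.9455, so
t_c = ln(1.889 × 0.9455) / 0.1280 = 0.5800 / 0.1280 = 4.531 d.
L(t_c) = L₀ e^(−k_1 t_c) = 34.1 × 0.5208 = 17.76 mg/L, and at the critical point k_r D_c = k_1 L, so D_c = (0.144/0.272) × 17.76 = 9.401 mg/L.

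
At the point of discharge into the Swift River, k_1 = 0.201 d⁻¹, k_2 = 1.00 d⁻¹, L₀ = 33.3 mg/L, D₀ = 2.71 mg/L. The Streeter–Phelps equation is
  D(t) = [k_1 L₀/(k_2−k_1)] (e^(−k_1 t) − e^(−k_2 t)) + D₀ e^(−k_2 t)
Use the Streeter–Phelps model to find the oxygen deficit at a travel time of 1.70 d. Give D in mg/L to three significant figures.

k_1 L₀/(k_2−k_1) = 0.201×33.3/(1.00−0.201) = 6.693/0.7990 = 8.377 mg/L.
e^(−k_1 t) = e^(−0.201×1.700) = 0.7106; e^(−k_2 t) = e^(−1.00×1.700) = 0.1827.
D = 8.377 × (0.7106 − 0.1827) + 2.71 × 0.1827 = 4.422 + 0.4951 = 4.917 mg/L.

D ≈ 4.92 mg/L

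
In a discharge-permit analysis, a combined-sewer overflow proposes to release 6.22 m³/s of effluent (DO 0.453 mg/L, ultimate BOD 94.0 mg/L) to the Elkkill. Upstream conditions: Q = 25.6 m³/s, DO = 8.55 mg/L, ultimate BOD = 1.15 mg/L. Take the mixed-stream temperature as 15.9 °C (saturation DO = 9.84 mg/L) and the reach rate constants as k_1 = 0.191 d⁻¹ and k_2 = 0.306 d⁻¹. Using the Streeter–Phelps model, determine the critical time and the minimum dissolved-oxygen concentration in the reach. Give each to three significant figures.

t_c ≈ 3.28 d; minimum DO ≈ 3.40 mg/L

Mixed DO = (25.6×8.55 + 6.22×0.453)/(25.6+6.22) = 221.7/31.82 = 6.967 mg/L.
Mixed L₀ = (25.6×1.15 + 6.22×94.0)/(31.82) = 614.1/31.82 = 19.30 mg/L.
Initial deficit D₀ = C_s − DO₀ = 9.84 − 6.967 = 2.873 mg/L.
t_c = (1/0.1150) ln[(0.306/0.191)(1 − 2.873×0.1150/(0.191×19.30))] = 8.696 × ln(1.459) = 3.282 d.
D_c = (0.191/0.306) × 19.30 × e^(−0.191×3.282) = 0.6242 × 19.30 × 0.5343 = 6.436 mg/L.
Minimum DO = 9.84 − 6.436 = 3.404 mg/L.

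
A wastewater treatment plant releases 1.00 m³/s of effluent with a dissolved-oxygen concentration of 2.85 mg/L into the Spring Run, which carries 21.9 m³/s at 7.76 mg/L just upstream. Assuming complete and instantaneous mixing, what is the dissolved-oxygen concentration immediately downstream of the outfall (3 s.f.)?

7.55 mg/L

Flow-weighted mixing: C = (Q_r C_r + Q_w C_w)/(Q_r + Q_w)
= (21.9×7.76 + 1.00×2.85)/(21.9 + 1.00) = 172.8/22.90 = 7.546 mg/L.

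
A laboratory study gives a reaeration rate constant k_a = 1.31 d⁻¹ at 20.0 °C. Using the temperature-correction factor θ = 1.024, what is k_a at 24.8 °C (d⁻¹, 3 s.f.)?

k_a(T₂) = k_a(T₁) · θ^(T₂−T₁) = 1.31 × 1.024^(24.8−20.0)
= 1.31 × 1.024^4.80 = 1.31 × 1.121 = 1.468 d⁻¹.

k_a ≈ 1.47 d⁻¹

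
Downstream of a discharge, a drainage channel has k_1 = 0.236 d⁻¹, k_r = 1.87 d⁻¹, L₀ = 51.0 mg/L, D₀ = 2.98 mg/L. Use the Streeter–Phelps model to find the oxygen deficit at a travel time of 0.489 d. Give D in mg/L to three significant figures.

D ≈ 4.81 mg/L

k_1 L₀/(k_r−k_1) = 0.236×51.0/(1.87−0.236) = 12.04/1.634 = 7.366 mg/L.
e^(−k_1 t) = e^(−0.236×0.4890) = 0.8910; e^(−k_r t) = e^(−1.87×0.4890) = 0.4007.
D = 7.366 × (0.8910 − 0.4007) + 2.98 × 0.4007 = 3.611 + 1.194 = 4.805 mg/L.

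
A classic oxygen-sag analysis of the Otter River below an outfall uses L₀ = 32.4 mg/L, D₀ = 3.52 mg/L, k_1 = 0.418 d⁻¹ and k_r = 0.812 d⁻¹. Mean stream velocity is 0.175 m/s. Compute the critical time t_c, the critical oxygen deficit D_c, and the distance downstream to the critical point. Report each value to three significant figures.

t_c ≈ 1.41 d; D_c ≈ 9.25 mg/L; x_c ≈ 21.3 km

At the critical point dD/dt = 0, so k_1 L₀ e^(−k_1 t) = k_r D. Substituting D(t) from the Streeter–Phelps equation and solving for t gives
t_c = ln[(k_r/k_1)(1 − D₀(k_r−k_1)/(k_1 L₀))] / (k_r−k_1).
Here k_r−k_1 = 0.3940 d⁻¹ and 1 − D₀(k_r−k_1)/(k_1 L₀) = 1 − 3.52×0.3940/(0.418×32.4) = 0.8976, so
t_c = ln(1.943 × 0.8976) / 0.3940 = 0.5560 / 0.3940 = 1.411 d.
D_c = (k_1/k_r) L₀ e^(−k_1 t_c) = (0.418/0.812) × 32.4 × e^(−0.418×1.411) = 0.5148 × 32.4 × 0.5544 = 9.247 mg/L.
x_c = v t_c = 0.175 m/s × 1.411 d × 86400 s/d = 21340 m ≈ 21.3 km.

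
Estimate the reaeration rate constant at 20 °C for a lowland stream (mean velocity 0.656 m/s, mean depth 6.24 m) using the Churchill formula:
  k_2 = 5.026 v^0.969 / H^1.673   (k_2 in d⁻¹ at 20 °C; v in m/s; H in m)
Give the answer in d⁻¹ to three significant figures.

k_2 ≈ 0.156 d⁻¹

k_2 = 5.026 × 0.656^0.969 / 6.24^1.673 = 5.026 × 0.6646 / 21.40 = 0.1561 d⁻¹.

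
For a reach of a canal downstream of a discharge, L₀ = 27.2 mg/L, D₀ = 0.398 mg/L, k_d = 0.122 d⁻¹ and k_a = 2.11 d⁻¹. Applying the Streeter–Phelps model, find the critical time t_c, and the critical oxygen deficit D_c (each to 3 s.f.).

With k_a/k_d = 17.30 and 1 − D₀(k_a−k_d)/(k_d L₀) = 0.7616,
t_c = ln(17.30 × 0.7616) / (2.11 − 0.122) = ln(13.17) / 1.988 = 2.578/1.988 = 1.297 d.
D_c = (k_d/k_a) L₀ e^(−k_d t_c) = (0.122/2.11) × 27.2 × e^(−0.122×1.297) = 0.05782 × 27.2 × 0.8537 = 1.343 mg/L.

t_c ≈ 1.30 d; D_c ≈ 1.34 mg/L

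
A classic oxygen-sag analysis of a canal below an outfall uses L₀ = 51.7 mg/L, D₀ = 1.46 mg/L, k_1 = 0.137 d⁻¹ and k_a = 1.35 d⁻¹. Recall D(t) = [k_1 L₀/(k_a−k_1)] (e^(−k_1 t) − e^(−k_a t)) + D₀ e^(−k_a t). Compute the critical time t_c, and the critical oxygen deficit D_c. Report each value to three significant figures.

t_c ≈ 1.65 d; D_c ≈ 4.19 mg/L

t_c = [1/(k_a−k_1)] ln[(k_a/k_1)(1 − D₀(k_a−k_1)/(k_1 L₀))]
= [1/(1.35−0.137)] ln[(1.35/0.137)(1 − 1.46×1.213/(0.137×51.7))]
= (1/1.213) ln[9.854 × 0.7500] = 0.8244 × ln(7.390) = 0.8244 × 2.000 = 1.649 d.
D_c = (k_1/k_a) L₀ e^(−k_1 t_c) = (0.137/1.35) × 51.7 × e^(−0.137×1.649) = 0.1015 × 51.7 × 0.7978 = 4.186 mg/L.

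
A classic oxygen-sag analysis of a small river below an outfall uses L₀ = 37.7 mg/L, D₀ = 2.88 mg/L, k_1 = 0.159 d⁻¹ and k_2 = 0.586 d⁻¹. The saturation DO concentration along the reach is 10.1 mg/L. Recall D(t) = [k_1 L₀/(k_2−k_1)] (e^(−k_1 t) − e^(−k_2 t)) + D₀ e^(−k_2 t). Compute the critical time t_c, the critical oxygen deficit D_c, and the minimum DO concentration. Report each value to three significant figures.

With k_2/k_1 = 3.686 and 1 − D₀(k_2−k_1)/(k_1 L₀) = 0.7948,
t_c = ln(3.686 × 0.7948) / (0.586 − 0.159) = ln(2.929) / 0.4270 = 1.075/0.4270 = 2.517 d.
L(t_c) = L₀ e^(−k_1 t_c) = 37.7 × 0.6702 = 25.27 mg/L, and at the critical point k_2 D_c = k_1 L, so D_c = (0.159/0.586) × 25.27 = 6.855 mg/L.
Minimum DO = C_s − D_c = 10.1 − 6.855 = 3.245 mg/L.

t_c ≈ 2.52 d; D_c ≈ 6.86 mg/L; min DO ≈ 3.24 mg/L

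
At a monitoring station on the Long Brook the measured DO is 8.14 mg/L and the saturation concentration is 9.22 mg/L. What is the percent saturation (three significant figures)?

% saturation = C/C_s × 100 = 8.14/9.22 × 100 = 88.3 %.

88.3 % saturation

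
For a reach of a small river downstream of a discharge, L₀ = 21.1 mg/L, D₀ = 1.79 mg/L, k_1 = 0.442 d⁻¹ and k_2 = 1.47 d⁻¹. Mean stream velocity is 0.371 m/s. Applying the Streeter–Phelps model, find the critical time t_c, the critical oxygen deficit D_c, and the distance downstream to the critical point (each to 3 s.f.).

t_c ≈ 0.955 d; D_c ≈ 4.16 mg/L; x_c ≈ 30.6 km

With k_2/k_1 = 3.326 and 1 − D₀(k_2−k_1)/(k_1 L₀) = 0.8027,
t_c = ln(3.326 × 0.8027) / (1.47 − 0.442) = ln(2.670) / 1.028 = 0.9819/1.028 = 0.9552 d.
D_c = (k_1/k_2) L₀ e^(−k_1 t_c) = (0.442/1.47) × 21.1 × e^(−0.442×0.9552) = 0.3007 × 21.1 × 0.6556 = 4.159 mg/L.
x_c = v t_c = 0.371 m/s × 0.9552 d × 86400 s/d = 30620 m ≈ 30.6 km.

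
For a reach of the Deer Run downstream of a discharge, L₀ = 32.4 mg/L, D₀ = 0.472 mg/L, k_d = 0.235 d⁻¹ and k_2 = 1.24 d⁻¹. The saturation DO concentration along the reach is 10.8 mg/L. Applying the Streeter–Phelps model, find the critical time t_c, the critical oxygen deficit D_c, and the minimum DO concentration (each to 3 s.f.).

With k_2/k_d = 5.277 and 1 − D₀(k_2−k_d)/(k_d L₀) = 0.9377,
t_c = ln(5.277 × 0.9377) / (1.24 − 0.235) = ln(4.948) / 1.005 = 1.599/1.005 = 1.591 d.
L(t_c) = L₀ e^(−k_d t_c) = 32.4 × 0.6881 = 22.29 mg/L, and at the critical point k_2 D_c = k_d L, so D_c = (0.235/1.24) × 22.29 = 4.225 mg/L.
Minimum DO = C_s − D_c = 10.8 − 4.225 = 6.575 mg/L.

t_c ≈ 1.59 d; D_c ≈ 4.22 mg/L; min DO ≈ 6.58 mg/L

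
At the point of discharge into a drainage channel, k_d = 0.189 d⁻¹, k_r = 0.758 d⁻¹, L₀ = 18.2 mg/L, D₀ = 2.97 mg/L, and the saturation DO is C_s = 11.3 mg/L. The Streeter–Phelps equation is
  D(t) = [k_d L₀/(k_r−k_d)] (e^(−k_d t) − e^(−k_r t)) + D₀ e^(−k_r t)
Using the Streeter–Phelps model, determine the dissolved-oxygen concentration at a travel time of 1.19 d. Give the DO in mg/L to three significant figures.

k_d L₀/(k_r−k_d) = 0.189×18.2/(0.758−0.189) = 3.440/0.5690 = 6.045 mg/L.
e^(−k_d t) = e^(−0.189×1.190) = 0.7986; e^(−k_r t) = e^(−0.758×1.190) = 0.4057.
D = 6.045 × (0.7986 − 0.4057) + 2.97 × 0.4057 = 2.375 + 1.205 = 3.580 mg/L.
DO = C_s − D = 11.3 − 3.580 = 7.720 mg/L.

DO ≈ 7.72 mg/L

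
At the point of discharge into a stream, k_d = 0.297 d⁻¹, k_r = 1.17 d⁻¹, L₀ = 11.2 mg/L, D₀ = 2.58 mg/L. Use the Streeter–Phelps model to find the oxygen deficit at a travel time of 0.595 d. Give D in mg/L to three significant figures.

k_d L₀/(k_r−k_d) = 0.297×11.2/(1.17−0.297) = 3.326/0.8730 = 3.810 mg/L.
e^(−k_d t) = e^(−0.297×0.5950) = 0.8380; e^(−k_r t) = e^(−1.17×0.5950) = 0.4985.
D = 3.810 × (0.8380 − 0.4985) + 2.58 × 0.4985 = 1.294 + 1.286 = 2.580 mg/L.

D ≈ 2.58 mg/L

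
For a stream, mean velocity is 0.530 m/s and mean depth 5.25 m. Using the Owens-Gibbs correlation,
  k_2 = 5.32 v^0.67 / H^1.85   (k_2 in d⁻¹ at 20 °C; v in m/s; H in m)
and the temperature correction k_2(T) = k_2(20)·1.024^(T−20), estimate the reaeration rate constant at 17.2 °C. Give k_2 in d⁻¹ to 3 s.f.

k_2(20) = 5.32 × 0.530^0.67 / 5.25^1.85 = 5.32 × 0.6535 / 21.49 = 0.1618 d⁻¹.
k_2(17.2) = 0.1618 × 1.024^(17.2−20) = 0.1618 × 0.9358 = 0.1514 d⁻¹.

k_2 ≈ 0.151 d⁻¹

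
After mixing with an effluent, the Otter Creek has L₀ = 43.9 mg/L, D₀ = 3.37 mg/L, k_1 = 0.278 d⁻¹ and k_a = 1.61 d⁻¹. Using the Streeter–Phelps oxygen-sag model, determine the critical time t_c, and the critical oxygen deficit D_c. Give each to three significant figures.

t_c ≈ 0.974 d; D_c ≈ 5.78 mg/L

With k_a/k_1 = 5.791 and 1 − D₀(k_a−k_1)/(k_1 L₀) = 0.6322,
t_c = ln(5.791 × 0.6322) / (1.61 − 0.278) = ln(3.661) / 1.332 = 1.298/1.332 = 0.9743 d.
L(t_c) = L₀ e^(−k_1 t_c) = 43.9 × 0.7627 = 33.48 mg/L, and at the critical point k_a D_c = k_1 L, so D_c = (0.278/1.61) × 33.48 = 5.782 mg/L.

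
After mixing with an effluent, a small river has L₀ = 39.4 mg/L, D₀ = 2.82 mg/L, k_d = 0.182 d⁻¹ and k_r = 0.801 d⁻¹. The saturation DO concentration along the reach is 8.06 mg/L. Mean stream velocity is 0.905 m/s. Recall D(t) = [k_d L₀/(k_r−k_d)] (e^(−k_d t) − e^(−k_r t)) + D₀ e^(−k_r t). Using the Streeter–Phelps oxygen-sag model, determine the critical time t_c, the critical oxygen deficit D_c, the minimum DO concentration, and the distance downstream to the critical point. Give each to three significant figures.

At the critical point dD/dt = 0, so k_d L₀ e^(−k_d t) = k_r D. Substituting D(t) from the Streeter–Phelps equation and solving for t gives
t_c = ln[(k_r/k_d)(1 − D₀(k_r−k_d)/(k_d L₀))] / (k_r−k_d).
Here k_r−k_d = 0.6190 d⁻¹ and 1 − D₀(k_r−k_d)/(k_d L₀) = 1 − 2.82×0.6190/(0.182×39.4) = 0.7566, so
t_c = ln(4.401 × 0.7566) / 0.6190 = 1.203 / 0.6190 = 1.943 d.
L(t_c) = L₀ e^(−k_d t_c) = 39.4 × 0.7021 = 27.66 mg/L, and at the critical point k_r D_c = k_d L, so D_c = (0.182/0.801) × 27.66 = 6.285 mg/L.
Minimum DO = C_s − D_c = 8.06 − 6.285 = 1.775 mg/L.
x_c = v t_c = 0.905 m/s × 1.943 d × 86400 s/d = 151900 m ≈ 152 km.

t_c ≈ 1.94 d; D_c ≈ 6.29 mg/L; min DO ≈ 1.77 mg/L; x_c ≈ 152 km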